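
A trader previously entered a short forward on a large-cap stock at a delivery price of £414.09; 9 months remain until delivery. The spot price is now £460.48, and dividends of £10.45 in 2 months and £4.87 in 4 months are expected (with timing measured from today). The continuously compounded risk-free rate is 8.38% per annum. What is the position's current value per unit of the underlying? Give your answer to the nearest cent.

PV(remaining dividends) I = 10.45·e^(−0.0838·2/12) + 4.87·e^(−0.0838·4/12) = 15.0409
Current forward F = (S − I)·e^(rT) = (460.48 − 15.0409)·e^(0.0838·9/12) = 445.4391 × 1.064867 = 474.3334
Value (long) = (F − K)·e^(−rT) = (474.3334 − 414.09) × 0.939084 = 56.5736
Short position value = −(long value) = -£56.57

-£56.57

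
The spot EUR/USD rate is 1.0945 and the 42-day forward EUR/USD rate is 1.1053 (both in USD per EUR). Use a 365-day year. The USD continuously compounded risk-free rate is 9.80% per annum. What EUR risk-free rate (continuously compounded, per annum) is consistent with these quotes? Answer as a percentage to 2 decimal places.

F = S·e^((r_USD − r_EUR)T) ⇒ r_EUR = r_USD − ln(F/S)/T
ln(1.1053/1.0945) = 0.009819; /(42/365) = 0.085332
r_EUR = 0.0980 − 0.085332 = 0.012668
r_EUR = 1.27%

1.27%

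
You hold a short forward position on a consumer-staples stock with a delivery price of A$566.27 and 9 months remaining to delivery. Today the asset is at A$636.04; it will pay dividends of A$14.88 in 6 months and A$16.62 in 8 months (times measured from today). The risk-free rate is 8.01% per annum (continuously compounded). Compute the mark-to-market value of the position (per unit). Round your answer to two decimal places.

PV(remaining dividends) I = 14.88·e^(−0.0801·6/12) + 16.62·e^(−0.0801·8/12) = 30.0516
Current forward F = (S − I)·e^(rT) = (636.04 − 30.0516)·e^(0.0801·9/12) = 605.9884 × 1.061916 = 643.5088
Value (long) = (F − K)·e^(−rT) = (643.5088 − 566.27) × 0.941694 = 72.7353
Short position value = −(long value) = -A$72.74

-A$72.74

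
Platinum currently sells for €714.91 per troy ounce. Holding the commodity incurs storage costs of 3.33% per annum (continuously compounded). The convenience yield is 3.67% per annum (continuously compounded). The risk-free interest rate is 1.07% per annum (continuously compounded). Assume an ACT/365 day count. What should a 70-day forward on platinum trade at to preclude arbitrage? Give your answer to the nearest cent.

Net carry = r + u − y = 0.0107 + 0.0333 − 0.0367 = 0.0073
F = S·e^((r+u−y)T) = 714.91 · e^(0.0073 × 70/365) = 714.91 · e^0.001400
= 714.91 × 1.001401 = €715.91 per troy ounce

€715.91 per troy ounce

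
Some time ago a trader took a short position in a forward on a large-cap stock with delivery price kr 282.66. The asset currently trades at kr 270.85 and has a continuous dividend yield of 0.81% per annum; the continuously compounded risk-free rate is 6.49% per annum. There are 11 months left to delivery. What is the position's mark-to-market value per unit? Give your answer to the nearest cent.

Current fair forward for the remaining 11 months: F = S·e^((r − q)·T), (r − q) = 0.0649 − 0.0081 = 0.0568
F = 270.85 · e^(0.0568 × 11/12) = 270.85 × 1.053446 = 285.3258
Value of long forward = (F − K)·e^(−rT) = (285.3258 − 282.66) · e^(−0.0649·11/12)
= 2.6658 × 0.942243 = 2.51
Short position value = −(long value) = -kr 2.51

-kr 2.51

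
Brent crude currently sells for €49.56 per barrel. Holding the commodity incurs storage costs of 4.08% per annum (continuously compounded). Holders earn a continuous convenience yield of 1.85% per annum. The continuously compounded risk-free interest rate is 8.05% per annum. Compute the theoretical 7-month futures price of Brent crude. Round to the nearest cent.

Net carry = r + u − y = 0.0805 + 0.0408 − 0.0185 = 0.1028
F = S·e^((r+u−y)T) = 49.56 · e^(0.1028 × 7/12) = 49.56 · e^0.059967
= 49.56 × 1.061802 = €52.62 per barrel

€52.62 per barrel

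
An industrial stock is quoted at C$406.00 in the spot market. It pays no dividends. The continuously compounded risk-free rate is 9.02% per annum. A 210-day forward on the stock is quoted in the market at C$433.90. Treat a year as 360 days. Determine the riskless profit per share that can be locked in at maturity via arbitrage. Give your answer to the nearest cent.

Fair forward: F* = S·e^(carry·T), with carry = r = 0.0902
F* = 406.00 · e^(0.0902 × 210/360) = 406.00 · e^0.052617 = 406.00 × 1.054026 = C$427.9346
Market C$433.90 > fair C$427.9346: forward overpriced → cash-and-carry (buy spot, short the forward).
At maturity, profit = |F_mkt − F*| = |433.90 − 427.9346| = C$5.97 per share

C$5.97 per share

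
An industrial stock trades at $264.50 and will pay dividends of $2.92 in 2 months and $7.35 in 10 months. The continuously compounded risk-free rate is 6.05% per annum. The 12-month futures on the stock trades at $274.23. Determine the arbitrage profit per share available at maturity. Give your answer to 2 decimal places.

$3.73 per share

PV(dividends) I = 2.92·e^(−0.0605·2/12) + 7.35·e^(−0.0605·10/12) = 9.8793
Fair futures F* = (S − I)·e^(rT) = (264.50 − 9.8793)·e^0.060500 = 254.6207 × 1.062368 = 270.5009
Market $274.23 > fair 270.5009: forward overpriced → cash-and-carry (borrow at r, buy the stock and collect the dividends, short the forward).
Profit at T = |F_mkt − F*| = |274.23 − 270.5009| = $3.73 per share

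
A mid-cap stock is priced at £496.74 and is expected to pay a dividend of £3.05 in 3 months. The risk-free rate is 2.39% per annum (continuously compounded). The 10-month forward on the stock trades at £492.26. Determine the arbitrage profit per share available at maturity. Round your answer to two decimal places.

PV(dividends) I = 3.05·e^(−0.0239·3/12) = 3.0318
Fair forward F* = (S − I)·e^(rT) = (496.74 − 3.0318)·e^0.019917 = 493.7082 × 1.020117 = 503.6401
Market £492.26 < fair 503.6401: forward underpriced → reverse cash-and-carry (short the stock, invest proceeds at r, pay the dividends, go long the forward).
Profit at T = |F_mkt − F*| = |492.26 − 503.6401| = £11.38 per share

£11.38 per share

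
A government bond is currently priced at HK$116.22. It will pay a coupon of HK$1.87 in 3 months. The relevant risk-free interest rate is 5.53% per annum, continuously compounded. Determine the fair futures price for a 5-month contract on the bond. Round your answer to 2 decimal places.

HK$117.04

PV(coupons) I = 1.87·e^(−0.0553·3/12)
I = 1.8443
F = (S − I)·e^(rT) = (116.22 − 1.8443) · e^(0.0553·5/12)
= 114.3757 · e^0.023042 = 114.3757 × 1.023310 = HK$117.04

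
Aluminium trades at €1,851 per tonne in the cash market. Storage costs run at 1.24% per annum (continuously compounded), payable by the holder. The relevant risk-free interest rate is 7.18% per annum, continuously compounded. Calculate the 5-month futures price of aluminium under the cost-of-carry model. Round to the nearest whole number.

€1,917 per tonne

Net carry = r + u − y = 0.0718 + 0.0124 − 0.0000 = 0.0842
F = S·e^((r+u−y)T) = 1851 · e^(0.0842 × 5/12) = 1851 · e^0.035083
= 1851 × 1.035706 = €1,917 per tonne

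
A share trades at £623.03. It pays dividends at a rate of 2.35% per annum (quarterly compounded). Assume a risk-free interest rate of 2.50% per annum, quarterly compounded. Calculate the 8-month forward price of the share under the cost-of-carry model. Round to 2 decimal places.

F = S · (1+r/4)^(4T) / (1+q/4)^(4T)
= 623.03 × 1.016754 / 1.015743 = 623.03 × 1.000995
F = £623.65

£623.65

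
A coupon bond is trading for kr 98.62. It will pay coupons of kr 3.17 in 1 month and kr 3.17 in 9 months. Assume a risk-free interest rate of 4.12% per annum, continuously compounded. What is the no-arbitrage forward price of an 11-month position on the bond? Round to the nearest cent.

PV(coupons) I = 3.17·e^(−0.0412·1/12) + 3.17·e^(−0.0412·9/12)
I = 3.1591 + 3.0735 = 6.2326
F = (S − I)·e^(rT) = (98.62 − 6.2326) · e^(0.0412·11/12)
= 92.3874 · e^0.037767 = 92.3874 × 1.038489 = kr 95.94

kr 95.94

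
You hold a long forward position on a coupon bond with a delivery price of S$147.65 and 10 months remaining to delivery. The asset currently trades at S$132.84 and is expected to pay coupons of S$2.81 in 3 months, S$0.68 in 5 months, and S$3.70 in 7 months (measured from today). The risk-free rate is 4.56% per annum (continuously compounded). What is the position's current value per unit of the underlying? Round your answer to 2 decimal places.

-S$16.35

PV(remaining coupons) I = 2.81·e^(−0.0456·3/12) + 0.68·e^(−0.0456·5/12) + 3.70·e^(−0.0456·7/12) = 7.0482
Current forward F = (S − I)·e^(rT) = (132.84 − 7.0482)·e^(0.0456·10/12) = 125.7918 × 1.038731 = 130.6638
Value (long) = (F − K)·e^(−rT) = (130.6638 − 147.65) × 0.962713 = -16.3528
Value = -S$16.35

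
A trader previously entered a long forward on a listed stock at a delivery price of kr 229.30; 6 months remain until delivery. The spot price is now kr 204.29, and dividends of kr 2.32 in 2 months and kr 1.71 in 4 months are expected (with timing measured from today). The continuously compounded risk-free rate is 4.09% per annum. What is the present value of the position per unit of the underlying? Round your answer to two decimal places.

-kr 24.36

PV(remaining dividends) I = 2.32·e^(−0.0409·2/12) + 1.71·e^(−0.0409·4/12) = 3.9911
Current forward F = (S − I)·e^(rT) = (204.29 − 3.9911)·e^(0.0409·6/12) = 200.2989 × 1.020661 = 204.4373
Value (long) = (F − K)·e^(−rT) = (204.4373 − 229.30) × 0.979758 = -24.3594
Value = -kr 24.36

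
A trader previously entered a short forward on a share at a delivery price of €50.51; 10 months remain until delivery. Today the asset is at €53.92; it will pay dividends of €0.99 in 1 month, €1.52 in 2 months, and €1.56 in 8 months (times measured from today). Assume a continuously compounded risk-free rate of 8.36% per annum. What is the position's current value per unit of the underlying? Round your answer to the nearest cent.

-€2.85

PV(remaining dividends) I = 0.99·e^(−0.0836·1/12) + 1.52·e^(−0.0836·2/12) + 1.56·e^(−0.0836·8/12) = 3.9575
Current forward F = (S − I)·e^(rT) = (53.92 − 3.9575)·e^(0.0836·10/12) = 49.9625 × 1.072151 = 53.5673
Value (long) = (F − K)·e^(−rT) = (53.5673 − 50.51) × 0.932705 = 2.8516
Short position value = −(long value) = -€2.85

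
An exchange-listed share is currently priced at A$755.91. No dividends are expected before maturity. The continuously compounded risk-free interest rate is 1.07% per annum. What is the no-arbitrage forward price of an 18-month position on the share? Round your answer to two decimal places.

A$768.14

F = S·e^(rT) = 755.91 · e^(0.0107 × 18/12)
= 755.91 · e^0.016050 = 755.91 × 1.016179
F = A$768.14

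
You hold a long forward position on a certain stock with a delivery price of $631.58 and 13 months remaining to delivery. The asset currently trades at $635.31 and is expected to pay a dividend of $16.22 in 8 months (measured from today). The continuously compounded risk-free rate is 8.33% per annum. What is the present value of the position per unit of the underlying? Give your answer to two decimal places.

$42.89

PV(remaining dividends) I = 16.22·e^(−0.0833·8/12) = 15.3438
Current forward F = (S − I)·e^(rT) = (635.31 − 15.3438)·e^(0.0833·13/12) = 619.9662 × 1.094439 = 678.5152
Value (long) = (F − K)·e^(−rT) = (678.5152 − 631.58) × 0.913710 = 42.8852
Value = $42.89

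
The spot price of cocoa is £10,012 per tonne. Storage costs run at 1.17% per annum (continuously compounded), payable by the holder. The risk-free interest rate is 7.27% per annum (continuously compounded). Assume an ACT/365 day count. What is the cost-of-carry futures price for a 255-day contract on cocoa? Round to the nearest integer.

Net carry = r + u − y = 0.0727 + 0.0117 − 0.0000 = 0.0844
F = S·e^((r+u−y)T) = 10012 · e^(0.0844 × 255/365) = 10012 · e^0.058964
= 10012 × 1.060737 = £10,620 per tonne

£10,620 per tonne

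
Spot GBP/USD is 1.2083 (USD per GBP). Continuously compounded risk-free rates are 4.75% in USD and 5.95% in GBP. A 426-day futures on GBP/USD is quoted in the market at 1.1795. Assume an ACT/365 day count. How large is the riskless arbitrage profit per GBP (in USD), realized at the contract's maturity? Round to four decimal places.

0.0120 per GBP (in USD)

Fair futures: F* = S·e^(carry·T), with carry = (r_USD − r_GBP) = 0.0475 − 0.0595 = -0.0120
F* = 1.2083 · e^(-0.0120 × 426/365) = 1.2083 · e^-0.014005 = 1.2083 × 0.986093 = 1.1915
Market 1.1795 < fair 1.1915: forward underpriced → reverse cash-and-carry (short spot, go long the forward).
At maturity, profit = |F_mkt − F*| = |1.1795 − 1.1915| = 0.0120 per GBP (in USD)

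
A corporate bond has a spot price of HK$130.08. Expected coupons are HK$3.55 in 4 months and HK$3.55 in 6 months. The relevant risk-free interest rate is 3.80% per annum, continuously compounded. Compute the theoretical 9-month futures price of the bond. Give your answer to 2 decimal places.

HK$126.65

PV(coupons) I = 3.55·e^(−0.0380·4/12) + 3.55·e^(−0.0380·6/12)
I = 3.5053 + 3.4832 = 6.9885
F = (S − I)·e^(rT) = (130.08 − 6.9885) · e^(0.0380·9/12)
= 123.0915 · e^0.028500 = 123.0915 × 1.028910 = HK$126.65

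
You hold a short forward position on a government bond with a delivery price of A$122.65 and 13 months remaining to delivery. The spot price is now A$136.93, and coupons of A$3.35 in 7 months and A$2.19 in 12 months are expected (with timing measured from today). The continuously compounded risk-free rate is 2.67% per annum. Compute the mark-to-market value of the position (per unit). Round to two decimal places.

PV(remaining coupons) I = 3.35·e^(−0.0267·7/12) + 2.19·e^(−0.0267·12/12) = 5.4305
Current forward F = (S − I)·e^(rT) = (136.93 − 5.4305)·e^(0.0267·13/12) = 131.4995 × 1.029347 = 135.3586
Value (long) = (F − K)·e^(−rT) = (135.3586 − 122.65) × 0.971489 = 12.3463
Short position value = −(long value) = -A$12.35

-A$12.35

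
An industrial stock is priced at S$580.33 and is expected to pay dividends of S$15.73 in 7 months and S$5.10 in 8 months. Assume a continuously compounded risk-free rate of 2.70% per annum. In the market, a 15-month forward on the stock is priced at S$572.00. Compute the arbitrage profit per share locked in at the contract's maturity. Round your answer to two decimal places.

PV(dividends) I = 15.73·e^(−0.0270·7/12) + 5.10·e^(−0.0270·8/12) = 20.4932
Fair forward F* = (S − I)·e^(rT) = (580.33 − 20.4932)·e^0.033750 = 559.8368 × 1.034326 = 579.0538
Market S$572.00 < fair 579.0538: forward underpriced → reverse cash-and-carry (short the stock, invest proceeds at r, pay the dividends, go long the forward).
Profit at T = |F_mkt − F*| = |572.00 − 579.0538| = S$7.05 per share

S$7.05 per share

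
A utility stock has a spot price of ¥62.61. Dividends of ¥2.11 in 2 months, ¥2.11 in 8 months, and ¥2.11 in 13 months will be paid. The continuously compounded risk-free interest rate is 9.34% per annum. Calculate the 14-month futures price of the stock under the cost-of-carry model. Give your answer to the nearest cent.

PV(dividends) I = 2.11·e^(−0.0934·2/12) + 2.11·e^(−0.0934·8/12) + 2.11·e^(−0.0934·13/12)
I = 2.0774 + 1.9826 + 1.9069 = 5.9669
F = (S − I)·e^(rT) = (62.61 − 5.9669) · e^(0.0934·14/12)
= 56.6431 · e^0.108967 = 56.6431 × 1.115126 = ¥63.16

¥63.16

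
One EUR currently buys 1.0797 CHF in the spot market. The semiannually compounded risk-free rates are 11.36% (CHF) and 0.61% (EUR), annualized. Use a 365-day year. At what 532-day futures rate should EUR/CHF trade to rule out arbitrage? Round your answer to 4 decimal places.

By covered interest parity, F = S · (1+r_CHF/2)^(2T) / (1+r_EUR/2)^(2T)
= 1.0797 × 1.174737 / 1.008917 = 1.0797 × 1.164354
F = 1.2572 CHF per EUR

1.2572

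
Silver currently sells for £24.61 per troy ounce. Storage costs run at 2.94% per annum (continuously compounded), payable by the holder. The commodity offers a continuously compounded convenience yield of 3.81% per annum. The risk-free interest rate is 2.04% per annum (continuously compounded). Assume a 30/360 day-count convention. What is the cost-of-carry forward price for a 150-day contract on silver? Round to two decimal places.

£24.73 per troy ounce

Net carry = r + u − y = 0.0204 + 0.0294 − 0.0381 = 0.0117
F = S·e^((r+u−y)T) = 24.61 · e^(0.0117 × 150/360) = 24.61 · e^0.004875
= 24.61 × 1.004887 = £24.73 per troy ounce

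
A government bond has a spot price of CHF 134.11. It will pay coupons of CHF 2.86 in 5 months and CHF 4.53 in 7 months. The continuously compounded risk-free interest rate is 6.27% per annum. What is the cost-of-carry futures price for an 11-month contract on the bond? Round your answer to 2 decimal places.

CHF 134.47

PV(coupons) I = 2.86·e^(−0.0627·5/12) + 4.53·e^(−0.0627·7/12)
I = 2.7863 + 4.3673 = 7.1536
F = (S − I)·e^(rT) = (134.11 − 7.1536) · e^(0.0627·11/12)
= 126.9564 · e^0.057475 = 126.9564 × 1.059159 = CHF 134.47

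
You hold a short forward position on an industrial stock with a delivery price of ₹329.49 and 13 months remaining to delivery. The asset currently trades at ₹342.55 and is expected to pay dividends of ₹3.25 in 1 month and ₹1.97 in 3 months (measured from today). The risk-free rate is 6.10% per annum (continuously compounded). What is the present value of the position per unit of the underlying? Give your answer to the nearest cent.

-₹28.96

PV(remaining dividends) I = 3.25·e^(−0.0610·1/12) + 1.97·e^(−0.0610·3/12) = 5.1737
Current forward F = (S − I)·e^(rT) = (342.55 − 5.1737)·e^(0.0610·13/12) = 337.3763 × 1.068316 = 360.4245
Value (long) = (F − K)·e^(−rT) = (360.4245 − 329.49) × 0.936053 = 28.9563
Short position value = −(long value) = -₹28.96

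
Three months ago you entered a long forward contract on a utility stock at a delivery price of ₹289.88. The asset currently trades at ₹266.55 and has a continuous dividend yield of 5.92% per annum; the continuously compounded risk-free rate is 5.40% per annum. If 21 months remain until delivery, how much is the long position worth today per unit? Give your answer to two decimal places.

Current fair forward for the remaining 21 months: F = S·e^((r − q)·T), (r − q) = 0.0540 − 0.0592 = -0.0052
F = 266.55 · e^(-0.0052 × 21/12) = 266.55 × 0.990941 = 264.1353
Value of long forward = (F − K)·e^(−rT) = (264.1353 − 289.88) · e^(−0.0540·21/12)
= -25.7447 × 0.909828 = -23.42

-₹23.42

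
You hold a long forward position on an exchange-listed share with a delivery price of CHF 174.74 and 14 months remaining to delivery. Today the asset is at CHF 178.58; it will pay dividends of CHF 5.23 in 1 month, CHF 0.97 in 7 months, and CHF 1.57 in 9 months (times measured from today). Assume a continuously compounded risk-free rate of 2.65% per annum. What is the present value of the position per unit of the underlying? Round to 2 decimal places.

CHF 1.45

PV(remaining dividends) I = 5.23·e^(−0.0265·1/12) + 0.97·e^(−0.0265·7/12) + 1.57·e^(−0.0265·9/12) = 7.7127
Current forward F = (S − I)·e^(rT) = (178.58 − 7.7127)·e^(0.0265·14/12) = 170.8673 × 1.031400 = 176.2325
Value (long) = (F − K)·e^(−rT) = (176.2325 − 174.74) × 0.969556 = 1.4471
Value = CHF 1.45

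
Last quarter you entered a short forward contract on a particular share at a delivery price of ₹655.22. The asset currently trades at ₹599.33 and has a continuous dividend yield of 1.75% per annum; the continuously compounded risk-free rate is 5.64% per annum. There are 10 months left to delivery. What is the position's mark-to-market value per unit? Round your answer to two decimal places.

Current fair forward for the remaining 10 months: F = S·e^((r − q)·T), (r − q) = 0.0564 − 0.0175 = 0.0389
F = 599.33 · e^(0.0389 × 10/12) = 599.33 × 1.032948 = 619.0767
Value of long forward = (F − K)·e^(−rT) = (619.0767 − 655.22) · e^(−0.0564·10/12)
= -36.1433 × 0.954087 = -34.48
Short position value = −(long value) = ₹34.48

₹34.48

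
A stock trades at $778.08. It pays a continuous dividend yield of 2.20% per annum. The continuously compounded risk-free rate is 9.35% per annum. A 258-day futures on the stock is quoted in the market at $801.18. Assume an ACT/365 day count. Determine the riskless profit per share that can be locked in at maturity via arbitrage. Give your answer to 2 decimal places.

$17.23 per share

Fair futures: F* = S·e^(carry·T), with carry = (r − q) = 0.0935 − 0.0220 = 0.0715
F* = 778.08 · e^(0.0715 × 258/365) = 778.08 · e^0.050540 = 778.08 × 1.051839 = $818.4149
Market $801.18 < fair $818.4149: forward underpriced → reverse cash-and-carry (short spot, go long the forward).
At maturity, profit = |F_mkt − F*| = |801.18 − 818.4149| = $17.23 per share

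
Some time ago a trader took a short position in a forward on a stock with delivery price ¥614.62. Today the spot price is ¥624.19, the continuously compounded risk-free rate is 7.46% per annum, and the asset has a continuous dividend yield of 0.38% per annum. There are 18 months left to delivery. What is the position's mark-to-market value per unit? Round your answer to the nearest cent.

Current fair forward for the remaining 18 months: F = S·e^((r − q)·T), (r − q) = 0.0746 − 0.0038 = 0.0708
F = 624.19 · e^(0.0708 × 18/12) = 624.19 × 1.112044 = 694.1267
Value of long forward = (F − K)·e^(−rT) = (694.1267 − 614.62) · e^(−0.0746·18/12)
= 79.5067 × 0.894134 = 71.09
Short position value = −(long value) = -¥71.09

-¥71.09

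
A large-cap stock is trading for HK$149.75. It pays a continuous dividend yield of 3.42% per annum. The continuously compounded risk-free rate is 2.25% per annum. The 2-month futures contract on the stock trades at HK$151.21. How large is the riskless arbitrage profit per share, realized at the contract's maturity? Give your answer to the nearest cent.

HK$1.75 per share

Fair futures: F* = S·e^(carry·T), with carry = (r − q) = 0.0225 − 0.0342 = -0.0117
F* = 149.75 · e^(-0.0117 × 2/12) = 149.75 · e^-0.001950 = 149.75 × 0.998052 = HK$149.4583
Market HK$151.21 > fair HK$149.4583: forward overpriced → cash-and-carry (buy spot, short the forward).
At maturity, profit = |F_mkt − F*| = |151.21 − 149.4583| = HK$1.75 per share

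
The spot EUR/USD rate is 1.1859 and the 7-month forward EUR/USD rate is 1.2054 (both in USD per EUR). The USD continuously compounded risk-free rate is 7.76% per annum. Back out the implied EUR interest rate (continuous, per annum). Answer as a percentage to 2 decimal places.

4.96%

F = S·e^((r_USD − r_EUR)T) ⇒ r_EUR = r_USD − ln(F/S)/T
ln(1.2054/1.1859) = 0.016309; /(7/12) = 0.027958
r_EUR = 0.0776 − 0.027958 = 0.049642
r_EUR = 4.96%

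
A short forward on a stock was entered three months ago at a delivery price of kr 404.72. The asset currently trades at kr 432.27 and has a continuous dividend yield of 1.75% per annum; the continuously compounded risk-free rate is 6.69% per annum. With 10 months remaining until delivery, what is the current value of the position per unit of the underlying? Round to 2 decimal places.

Current fair forward for the remaining 10 months: F = S·e^((r − q)·T), (r − q) = 0.0669 − 0.0175 = 0.0494
F = 432.27 · e^(0.0494 × 10/12) = 432.27 × 1.042026 = 450.4366
Value of long forward = (F − K)·e^(−rT) = (450.4366 − 404.72) · e^(−0.0669·10/12)
= 45.7166 × 0.945776 = 43.24
Short position value = −(long value) = -kr 43.24

-kr 43.24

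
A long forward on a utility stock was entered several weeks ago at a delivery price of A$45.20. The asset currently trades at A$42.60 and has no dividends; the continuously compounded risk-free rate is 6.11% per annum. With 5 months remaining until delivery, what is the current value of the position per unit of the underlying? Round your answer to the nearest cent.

-A$1.46

Current fair forward for the remaining 5 months: F = S·e^(r·T), r = 0.0611
F = 42.60 · e^(0.0611 × 5/12) = 42.60 × 1.025785 = 43.6984
Value of long forward = (F − K)·e^(−rT) = (43.6984 − 45.20) · e^(−0.0611·5/12)
= -1.5016 × 0.974863 = -1.46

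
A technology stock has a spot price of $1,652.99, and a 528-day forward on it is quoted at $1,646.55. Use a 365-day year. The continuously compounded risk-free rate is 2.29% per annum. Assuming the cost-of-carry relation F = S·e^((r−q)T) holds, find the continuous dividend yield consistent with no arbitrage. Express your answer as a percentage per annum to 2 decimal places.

2.56%

From F = S·e^((r−q)T): (r − q) = ln(F/S)/T
ln(1646.55/1652.99) = ln(0.996104) = -0.003904
(r − q) = -0.003904 / (528/365) = -0.002699
q = r − ln(F/S)/T = 0.0229 + 0.002699 = 0.025599
q = 2.56%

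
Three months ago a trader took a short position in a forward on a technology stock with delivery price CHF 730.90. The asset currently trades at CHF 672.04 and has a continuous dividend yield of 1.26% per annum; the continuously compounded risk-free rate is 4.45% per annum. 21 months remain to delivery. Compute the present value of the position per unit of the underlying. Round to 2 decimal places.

CHF 18.76

Current fair forward for the remaining 21 months: F = S·e^((r − q)·T), (r − q) = 0.0445 − 0.0126 = 0.0319
F = 672.04 · e^(0.0319 × 21/12) = 672.04 × 1.057413 = 710.6238
Value of long forward = (F − K)·e^(−rT) = (710.6238 − 730.90) · e^(−0.0445·21/12)
= -20.2762 × 0.925080 = -18.76
Short position value = −(long value) = CHF 18.76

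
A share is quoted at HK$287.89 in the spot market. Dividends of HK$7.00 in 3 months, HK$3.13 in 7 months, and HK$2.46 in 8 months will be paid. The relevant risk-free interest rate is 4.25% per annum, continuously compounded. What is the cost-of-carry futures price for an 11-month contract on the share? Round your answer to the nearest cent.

PV(dividends) I = 7.00·e^(−0.0425·3/12) + 3.13·e^(−0.0425·7/12) + 2.46·e^(−0.0425·8/12)
I = 6.9260 + 3.0534 + 2.3913 = 12.3707
F = (S − I)·e^(rT) = (287.89 − 12.3707) · e^(0.0425·11/12)
= 275.5193 · e^0.038958 = 275.5193 × 1.039727 = HK$286.46

HK$286.46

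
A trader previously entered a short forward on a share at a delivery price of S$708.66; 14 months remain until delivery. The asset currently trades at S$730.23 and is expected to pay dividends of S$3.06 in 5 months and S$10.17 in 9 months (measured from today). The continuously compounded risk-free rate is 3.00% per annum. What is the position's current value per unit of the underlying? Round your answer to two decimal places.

-S$32.98

PV(remaining dividends) I = 3.06·e^(−0.0300·5/12) + 10.17·e^(−0.0300·9/12) = 12.9657
Current forward F = (S − I)·e^(rT) = (730.23 − 12.9657)·e^(0.0300·14/12) = 717.2643 × 1.035620 = 742.8133
Value (long) = (F − K)·e^(−rT) = (742.8133 − 708.66) × 0.965605 = 32.9786
Short position value = −(long value) = -S$32.98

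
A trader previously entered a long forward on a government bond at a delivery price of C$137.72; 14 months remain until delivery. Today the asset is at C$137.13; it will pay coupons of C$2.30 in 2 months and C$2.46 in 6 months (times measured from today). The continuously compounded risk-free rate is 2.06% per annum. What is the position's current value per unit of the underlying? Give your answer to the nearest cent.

-C$2.05

PV(remaining coupons) I = 2.30·e^(−0.0206·2/12) + 2.46·e^(−0.0206·6/12) = 4.7269
Current forward F = (S − I)·e^(rT) = (137.13 − 4.7269)·e^(0.0206·14/12) = 132.4031 × 1.024324 = 135.6237
Value (long) = (F − K)·e^(−rT) = (135.6237 − 137.72) × 0.976253 = -2.0465
Value = -C$2.05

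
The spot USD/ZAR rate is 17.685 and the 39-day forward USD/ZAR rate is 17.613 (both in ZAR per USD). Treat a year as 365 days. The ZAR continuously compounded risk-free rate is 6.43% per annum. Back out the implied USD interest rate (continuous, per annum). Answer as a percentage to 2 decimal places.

F = S·e^((r_ZAR − r_USD)T) ⇒ r_USD = r_ZAR − ln(F/S)/T
ln(17.613/17.685) = -0.004080; /(39/365) = -0.038185
r_USD = 0.0643 + 0.038185 = 0.102485
r_USD = 10.25%

10.25%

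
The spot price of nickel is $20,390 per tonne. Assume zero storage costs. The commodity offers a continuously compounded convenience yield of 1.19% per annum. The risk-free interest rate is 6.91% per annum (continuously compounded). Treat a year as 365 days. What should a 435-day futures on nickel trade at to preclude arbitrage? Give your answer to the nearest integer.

$21,828 per tonne

Net carry = r + u − y = 0.0691 + 0.0000 − 0.0119 = 0.0572
F = S·e^((r+u−y)T) = 20390 · e^(0.0572 × 435/365) = 20390 · e^0.068170
= 20390 × 1.070547 = $21,828 per tonne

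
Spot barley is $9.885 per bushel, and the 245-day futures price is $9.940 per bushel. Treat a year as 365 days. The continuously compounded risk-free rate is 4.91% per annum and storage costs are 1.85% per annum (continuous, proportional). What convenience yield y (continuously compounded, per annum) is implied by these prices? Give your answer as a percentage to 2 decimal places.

5.93%

F = S·e^((r+u−y)T) ⇒ (r+u−y) = ln(F/S)/T
ln(9.940/9.885) = 0.005549; /T ⇒ 0.008267
y = r + u − ln(F/S)/T = 0.0491 + 0.0185 − 0.008267 = 0.059333
y = 5.93%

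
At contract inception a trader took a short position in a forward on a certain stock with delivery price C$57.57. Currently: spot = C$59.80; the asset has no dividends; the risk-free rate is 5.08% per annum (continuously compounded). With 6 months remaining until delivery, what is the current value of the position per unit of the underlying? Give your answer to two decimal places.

Current fair forward for the remaining 6 months: F = S·e^(r·T), r = 0.0508
F = 59.80 · e^(0.0508 × 6/12) = 59.80 × 1.025725 = 61.3384
Value of long forward = (F − K)·e^(−rT) = (61.3384 − 57.57) · e^(−0.0508·6/12)
= 3.7684 × 0.974920 = 3.67
Short position value = −(long value) = -C$3.67

-C$3.67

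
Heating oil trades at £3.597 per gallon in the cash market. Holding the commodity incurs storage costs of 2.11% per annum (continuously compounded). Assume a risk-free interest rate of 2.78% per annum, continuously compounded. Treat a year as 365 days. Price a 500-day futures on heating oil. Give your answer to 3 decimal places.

£3.846 per gallon

Net carry = r + u − y = 0.0278 + 0.0211 − 0.0000 = 0.0489
F = S·e^((r+u−y)T) = 3.597 · e^(0.0489 × 500/365) = 3.597 · e^0.066986
= 3.597 × 1.069281 = £3.846 per gallon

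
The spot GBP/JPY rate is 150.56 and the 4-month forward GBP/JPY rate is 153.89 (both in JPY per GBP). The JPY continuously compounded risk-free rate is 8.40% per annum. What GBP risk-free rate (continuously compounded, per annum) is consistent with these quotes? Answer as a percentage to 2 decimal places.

F = S·e^((r_JPY − r_GBP)T) ⇒ r_GBP = r_JPY − ln(F/S)/T
ln(153.89/150.56) = 0.021876; /(4/12) = 0.065628
r_GBP = 0.0840 − 0.065628 = 0.018372
r_GBP = 1.84%

1.84%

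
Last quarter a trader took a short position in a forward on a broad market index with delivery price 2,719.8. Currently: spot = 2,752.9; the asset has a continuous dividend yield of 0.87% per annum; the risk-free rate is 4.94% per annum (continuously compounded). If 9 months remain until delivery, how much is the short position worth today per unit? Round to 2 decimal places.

-114.12

Current fair forward for the remaining 9 months: F = S·e^((r − q)·T), (r − q) = 0.0494 − 0.0087 = 0.0407
F = 2752.9 · e^(0.0407 × 9/12) = 2752.9 × 1.03099566 = 2838.2280
Value of long forward = (F − K)·e^(−rT) = (2838.2280 − 2719.8) · e^(−0.0494·9/12)
= 118.4280 × 0.96362795 = 114.12
Short position value = −(long value) = -114.12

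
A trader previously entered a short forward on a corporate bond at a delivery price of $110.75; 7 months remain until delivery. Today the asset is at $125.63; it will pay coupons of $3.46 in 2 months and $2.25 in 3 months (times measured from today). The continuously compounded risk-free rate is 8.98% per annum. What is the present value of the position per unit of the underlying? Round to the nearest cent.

-$14.92

PV(remaining coupons) I = 3.46·e^(−0.0898·2/12) + 2.25·e^(−0.0898·3/12) = 5.6087
Current forward F = (S − I)·e^(rT) = (125.63 − 5.6087)·e^(0.0898·7/12) = 120.0213 × 1.053780 = 126.4760
Value (long) = (F − K)·e^(−rT) = (126.4760 − 110.75) × 0.948965 = 14.9234
Short position value = −(long value) = -$14.92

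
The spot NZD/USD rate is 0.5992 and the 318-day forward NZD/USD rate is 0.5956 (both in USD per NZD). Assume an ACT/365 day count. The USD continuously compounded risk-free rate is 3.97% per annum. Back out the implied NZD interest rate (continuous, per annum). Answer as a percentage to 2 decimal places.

F = S·e^((r_USD − r_NZD)T) ⇒ r_NZD = r_USD − ln(F/S)/T
ln(0.5956/0.5992) = -0.006026; /(318/365) = -0.006917
r_NZD = 0.0397 + 0.006917 = 0.046617
r_NZD = 4.66%

4.66%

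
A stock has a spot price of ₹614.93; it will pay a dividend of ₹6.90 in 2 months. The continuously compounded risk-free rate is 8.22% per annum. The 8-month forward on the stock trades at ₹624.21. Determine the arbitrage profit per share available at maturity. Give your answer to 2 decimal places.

PV(dividends) I = 6.90·e^(−0.0822·2/12) = 6.8061
Fair forward F* = (S − I)·e^(rT) = (614.93 − 6.8061)·e^0.054800 = 608.1239 × 1.056329 = 642.3789
Market ₹624.21 < fair 642.3789: forward underpriced → reverse cash-and-carry (short the stock, invest proceeds at r, pay the dividends, go long the forward).
Profit at T = |F_mkt − F*| = |624.21 − 642.3789| = ₹18.17 per share

₹18.17 per share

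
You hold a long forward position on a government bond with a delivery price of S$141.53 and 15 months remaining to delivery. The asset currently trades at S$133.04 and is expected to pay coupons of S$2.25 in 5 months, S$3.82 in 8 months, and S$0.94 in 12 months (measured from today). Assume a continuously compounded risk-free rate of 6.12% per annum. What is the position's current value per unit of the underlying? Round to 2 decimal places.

PV(remaining coupons) I = 2.25·e^(−0.0612·5/12) + 3.82·e^(−0.0612·8/12) + 0.94·e^(−0.0612·12/12) = 6.7448
Current forward F = (S − I)·e^(rT) = (133.04 − 6.7448)·e^(0.0612·15/12) = 126.2952 × 1.079502 = 136.3359
Value (long) = (F − K)·e^(−rT) = (136.3359 − 141.53) × 0.926353 = -4.8116
Value = -S$4.81

-S$4.81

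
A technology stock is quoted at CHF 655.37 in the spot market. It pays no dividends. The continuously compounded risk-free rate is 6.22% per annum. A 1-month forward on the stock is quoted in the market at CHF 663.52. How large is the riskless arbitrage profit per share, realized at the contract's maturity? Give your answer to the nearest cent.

CHF 4.74 per share

Fair forward: F* = S·e^(carry·T), with carry = r = 0.0622
F* = 655.37 · e^(0.0622 × 1/12) = 655.37 · e^0.005183 = 655.37 × 1.005196 = CHF 658.7753
Market CHF 663.52 > fair CHF 658.7753: forward overpriced → cash-and-carry (buy spot, short the forward).
At maturity, profit = |F_mkt − F*| = |663.52 − 658.7753| = CHF 4.74 per share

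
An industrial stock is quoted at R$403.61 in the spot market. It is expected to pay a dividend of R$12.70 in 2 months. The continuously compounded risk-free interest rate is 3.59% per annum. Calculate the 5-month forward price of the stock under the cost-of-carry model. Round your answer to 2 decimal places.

PV(dividends) I = 12.70·e^(−0.0359·2/12)
I = 12.6242
F = (S − I)·e^(rT) = (403.61 − 12.6242) · e^(0.0359·5/12)
= 390.9858 · e^0.014958 = 390.9858 × 1.015070 = R$396.88

R$396.88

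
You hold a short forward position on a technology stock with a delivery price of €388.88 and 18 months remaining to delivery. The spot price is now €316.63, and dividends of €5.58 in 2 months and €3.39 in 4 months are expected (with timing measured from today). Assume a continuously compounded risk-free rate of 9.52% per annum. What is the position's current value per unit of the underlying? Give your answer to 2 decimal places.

PV(remaining dividends) I = 5.58·e^(−0.0952·2/12) + 3.39·e^(−0.0952·4/12) = 8.7763
Current forward F = (S − I)·e^(rT) = (316.63 − 8.7763)·e^(0.0952·18/12) = 307.8537 × 1.153499 = 355.1089
Value (long) = (F − K)·e^(−rT) = (355.1089 − 388.88) × 0.866927 = -29.2771
Short position value = −(long value) = €29.28

€29.28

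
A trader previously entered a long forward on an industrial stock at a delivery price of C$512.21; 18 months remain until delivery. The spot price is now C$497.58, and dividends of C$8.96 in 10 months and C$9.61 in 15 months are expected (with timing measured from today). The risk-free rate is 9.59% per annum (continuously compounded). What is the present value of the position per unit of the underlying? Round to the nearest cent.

PV(remaining dividends) I = 8.96·e^(−0.0959·10/12) + 9.61·e^(−0.0959·15/12) = 16.7962
Current forward F = (S − I)·e^(rT) = (497.58 − 16.7962)·e^(0.0959·18/12) = 480.7838 × 1.154711 = 555.1663
Value (long) = (F − K)·e^(−rT) = (555.1663 − 512.21) × 0.866018 = 37.2009
Value = C$37.20

C$37.20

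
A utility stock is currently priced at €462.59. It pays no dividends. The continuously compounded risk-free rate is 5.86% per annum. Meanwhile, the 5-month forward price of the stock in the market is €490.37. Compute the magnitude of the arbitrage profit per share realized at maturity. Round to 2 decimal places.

€16.35 per share

Fair forward: F* = S·e^(carry·T), with carry = r = 0.0586
F* = 462.59 · e^(0.0586 × 5/12) = 462.59 · e^0.024417 = 462.59 × 1.024718 = €474.0243
Market €490.37 > fair €474.0243: forward overpriced → cash-and-carry (buy spot, short the forward).
At maturity, profit = |F_mkt − F*| = |490.37 − 474.0243| = €16.35 per share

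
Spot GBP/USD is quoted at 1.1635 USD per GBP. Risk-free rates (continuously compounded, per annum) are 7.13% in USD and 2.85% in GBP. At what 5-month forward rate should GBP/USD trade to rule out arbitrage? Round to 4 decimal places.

1.1844

F = S·e^((r_USD − r_GBP)T) = 1.1635 · e^((0.0713 − 0.0285) × 5/12)
= 1.1635 · e^0.017833 = 1.1635 × 1.017993
F = 1.1844 USD per GBP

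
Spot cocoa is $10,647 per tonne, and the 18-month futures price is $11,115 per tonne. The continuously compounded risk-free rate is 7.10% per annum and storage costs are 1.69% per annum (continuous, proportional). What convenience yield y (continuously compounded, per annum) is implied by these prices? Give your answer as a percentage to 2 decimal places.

F = S·e^((r+u−y)T) ⇒ (r+u−y) = ln(F/S)/T
ln(11115/10647) = 0.043017; /T ⇒ 0.028678
y = r + u − ln(F/S)/T = 0.0710 + 0.0169 − 0.028678 = 0.059222
y = 5.92%

5.92%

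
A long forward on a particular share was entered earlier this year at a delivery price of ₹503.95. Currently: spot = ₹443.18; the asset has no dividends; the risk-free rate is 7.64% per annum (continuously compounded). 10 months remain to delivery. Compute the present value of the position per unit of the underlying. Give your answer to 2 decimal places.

Current fair forward for the remaining 10 months: F = S·e^(r·T), r = 0.0764
F = 443.18 · e^(0.0764 × 10/12) = 443.18 × 1.065737 = 472.3133
Value of long forward = (F − K)·e^(−rT) = (472.3133 − 503.95) · e^(−0.0764·10/12)
= -31.6367 × 0.938318 = -29.69

-₹29.69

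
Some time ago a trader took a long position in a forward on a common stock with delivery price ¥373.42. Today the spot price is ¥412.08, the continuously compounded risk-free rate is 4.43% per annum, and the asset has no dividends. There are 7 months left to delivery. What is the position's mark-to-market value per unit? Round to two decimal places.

Current fair forward for the remaining 7 months: F = S·e^(r·T), r = 0.0443
F = 412.08 · e^(0.0443 × 7/12) = 412.08 × 1.026178 = 422.8674
Value of long forward = (F − K)·e^(−rT) = (422.8674 − 373.42) · e^(−0.0443·7/12)
= 49.4474 × 0.974489 = 48.19

¥48.19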